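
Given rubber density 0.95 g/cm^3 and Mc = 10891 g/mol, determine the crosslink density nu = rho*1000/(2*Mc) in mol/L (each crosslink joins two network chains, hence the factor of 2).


nu = rho * 1000 / (2 * Mc)
nu = 0.95 * 1000 / (2 * 10891)
nu = 950.0 / 21782
nu = 0.0436 mol/L

0.0436 mol/L


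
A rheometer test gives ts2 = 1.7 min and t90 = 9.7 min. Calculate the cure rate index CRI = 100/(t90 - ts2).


CRI = 100 / (t90 - ts2)
= 100 / (9.7 - 1.7)
= 100 / 8.0
= 12.5 min^-1

12.5 min^-1


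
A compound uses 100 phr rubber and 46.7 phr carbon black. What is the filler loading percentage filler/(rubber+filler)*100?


Filler % = filler / (rubber + filler) * 100
= 46.7 / (100 + 46.7) * 100
= 46.7 / 146.7 * 100
= 31.83%

31.83%


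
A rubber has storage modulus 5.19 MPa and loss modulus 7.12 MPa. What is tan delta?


tan delta = E'' / E'
= 7.12 / 5.19
= 1.3719

tan delta = 1.3719


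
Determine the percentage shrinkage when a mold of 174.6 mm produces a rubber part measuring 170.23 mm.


Shrinkage = (mold - part) / mold * 100
= (174.6 - 170.23) / 174.6 * 100
= 4.37 / 174.6 * 100
= 2.5%

2.5%


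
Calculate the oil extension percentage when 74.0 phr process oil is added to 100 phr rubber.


Oil % = oil / (100 + oil) * 100
= 74.0 / (100 + 74.0) * 100
= 74.0 / 174.0 * 100
= 42.53%

42.53%


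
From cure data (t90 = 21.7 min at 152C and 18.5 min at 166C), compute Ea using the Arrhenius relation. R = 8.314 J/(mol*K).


T1 = 425.15 K, T2 = 439.15 K
1/T1 - 1/T2 = 7.4985e-05
ln(t1/t2) = ln(21.7/18.5) = 0.1595
Ea = 8.314 * 0.1595 / 7.4985e-05 = 17689.3064 J/mol
Ea = 17.69 kJ/mol

17.69 kJ/mol


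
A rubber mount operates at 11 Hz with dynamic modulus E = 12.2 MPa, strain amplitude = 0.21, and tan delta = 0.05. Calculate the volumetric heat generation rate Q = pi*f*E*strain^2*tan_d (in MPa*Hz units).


Q = pi * f * E * strain^2 * tan_d
= pi * 11 * 12.2 * 0.21^2 * 0.05
= pi * 11 * 12.2 * 0.0441 * 0.05
= 0.9296

Q = 0.9296


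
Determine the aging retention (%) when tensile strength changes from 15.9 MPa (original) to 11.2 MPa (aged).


Retention = aged / original * 100
= 11.2 / 15.9 * 100
= 70.4%

70.4%


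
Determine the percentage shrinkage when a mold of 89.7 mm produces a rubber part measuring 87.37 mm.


Shrinkage = (mold - part) / mold * 100
= (89.7 - 87.37) / 89.7 * 100
= 2.33 / 89.7 * 100
= 2.6%

2.6%


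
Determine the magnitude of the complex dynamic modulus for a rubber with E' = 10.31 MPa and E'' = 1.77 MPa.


|E*| = sqrt(E'^2 + E''^2)
= sqrt(10.31^2 + 1.77^2)
= sqrt(106.2961 + 3.1329)
= 10.461 MPa

10.461 MPa


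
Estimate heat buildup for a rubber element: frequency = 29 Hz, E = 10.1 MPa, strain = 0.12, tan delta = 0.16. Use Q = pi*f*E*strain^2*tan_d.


Q = pi * f * E * strain^2 * tan_d
= pi * 29 * 10.1 * 0.12^2 * 0.16
= pi * 29 * 10.1 * 0.0144 * 0.16
= 2.1201

Q = 2.1201


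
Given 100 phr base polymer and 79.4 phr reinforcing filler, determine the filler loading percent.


Filler % = filler / (rubber + filler) * 100
= 79.4 / (100 + 79.4) * 100
= 79.4 / 179.4 * 100
= 44.26%

44.26%


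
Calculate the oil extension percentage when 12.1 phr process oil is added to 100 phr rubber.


Oil % = oil / (100 + oil) * 100
= 12.1 / (100 + 12.1) * 100
= 12.1 / 112.1 * 100
= 10.79%

10.79%


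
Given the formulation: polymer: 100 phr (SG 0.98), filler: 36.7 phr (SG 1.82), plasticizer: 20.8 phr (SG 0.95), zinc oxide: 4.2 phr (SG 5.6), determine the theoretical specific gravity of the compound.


Sum of weights = 161.7
Volume contributions:
  polymer: 100/0.98 = 102.0408
  filler: 36.7/1.82 = 20.1648
  plasticizer: 20.8/0.95 = 21.8947
  zinc oxide: 4.2/5.6 = 0.7500
Sum of volumes = 144.8504
SG = 161.7 / 144.8504 = 1.116

SG = 1.116


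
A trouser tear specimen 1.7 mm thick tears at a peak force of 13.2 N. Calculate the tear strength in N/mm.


Tear strength = force / thickness
= 13.2 / 1.7
= 7.76 N/mm

7.76 N/mm


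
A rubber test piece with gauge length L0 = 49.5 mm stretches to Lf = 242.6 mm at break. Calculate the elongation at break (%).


Elongation = (Lf - L0) / L0 * 100
= (242.6 - 49.5) / 49.5 * 100
= 193.1 / 49.5 * 100
= 390.1%

390.1%


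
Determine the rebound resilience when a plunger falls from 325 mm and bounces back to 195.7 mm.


Resilience = h_rebound / h_drop * 100
= 195.7 / 325 * 100
= 60.2%

60.2%


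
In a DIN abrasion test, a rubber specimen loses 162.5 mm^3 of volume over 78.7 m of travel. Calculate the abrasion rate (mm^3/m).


Rate = volume_loss / distance
= 162.5 / 78.7
= 2.065 mm^3/m

2.065 mm^3/m


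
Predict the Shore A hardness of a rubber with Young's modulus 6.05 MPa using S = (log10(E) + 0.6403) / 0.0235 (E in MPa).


log10(E) = 0.0235*S - 0.6403  =>  S = (log10(E) + 0.6403) / 0.0235
log10(6.05) = 0.781755
S = (0.781755 + 0.6403) / 0.0235 = 1.422055 / 0.0235
S = 60.5

Shore A = 60.5


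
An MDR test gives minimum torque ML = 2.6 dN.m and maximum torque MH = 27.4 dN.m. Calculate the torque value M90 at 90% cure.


M90 = ML + 0.9 * (MH - ML)
M90 = 2.6 + 0.9 * (27.4 - 2.6)
M90 = 2.6 + 0.9 * 24.8
M90 = 24.92 dN.m

24.92 dN.m


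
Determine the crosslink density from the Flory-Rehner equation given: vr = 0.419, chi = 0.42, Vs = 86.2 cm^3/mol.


ln(1 - vr) = ln(1 - 0.419) = -0.5430
Numerator = -((-0.5430) + 0.419 + 0.42 * 0.419^2) = 0.0503
Denominator = 86.2 * (0.419^(1/3) - 0.419/2) = 46.4439
nu = 0.0503 / 46.4439 = 0.0011 mol/cm^3

0.0011 mol/cm^3


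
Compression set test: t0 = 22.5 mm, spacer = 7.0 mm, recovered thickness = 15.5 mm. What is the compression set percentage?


CS = (t0 - recovered) / (t0 - ts) * 100
= (22.5 - 15.5) / (22.5 - 7.0) * 100
= 7.0 / 15.5 * 100
= 45.2%

45.2%


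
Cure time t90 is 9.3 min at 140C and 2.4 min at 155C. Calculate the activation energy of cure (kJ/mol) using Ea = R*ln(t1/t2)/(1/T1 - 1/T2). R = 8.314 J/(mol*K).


T1 = 413.15 K, T2 = 428.15 K
1/T1 - 1/T2 = 8.4798e-05
ln(t1/t2) = ln(9.3/2.4) = 1.3545
Ea = 8.314 * 1.3545 / 8.4798e-05 = 132805.5169 J/mol
Ea = 132.81 kJ/mol

132.81 kJ/mol


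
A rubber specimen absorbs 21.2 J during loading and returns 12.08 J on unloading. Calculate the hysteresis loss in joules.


Hysteresis loss = loading - unloading
= 21.2 - 12.08
= 9.12 J

9.12 J


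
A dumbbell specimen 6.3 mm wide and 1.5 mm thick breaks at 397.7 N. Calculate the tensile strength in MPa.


Area = width * thickness = 6.3 * 1.5 = 9.45 mm^2
TS = force / area = 397.7 / 9.45 = 42.08 MPa

42.08 MPa


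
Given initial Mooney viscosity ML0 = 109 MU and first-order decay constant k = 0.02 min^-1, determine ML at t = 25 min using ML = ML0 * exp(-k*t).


ML = ML0 * exp(-k * t)
ML = 109 * exp(-0.02 * 25)
ML = 109 * 0.6065
ML = 66.11 MU

66.11 MU


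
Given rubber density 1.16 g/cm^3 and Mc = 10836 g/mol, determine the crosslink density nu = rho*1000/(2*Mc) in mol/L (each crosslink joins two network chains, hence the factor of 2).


nu = rho * 1000 / (2 * Mc)
nu = 1.16 * 1000 / (2 * 10836)
nu = 1160.0 / 21672
nu = 0.0535 mol/L

0.0535 mol/L


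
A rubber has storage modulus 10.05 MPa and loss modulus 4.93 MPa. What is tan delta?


tan delta = E'' / E'
= 4.93 / 10.05
= 0.4905

tan delta = 0.4905


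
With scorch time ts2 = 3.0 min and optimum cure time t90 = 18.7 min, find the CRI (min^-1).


CRI = 100 / (t90 - ts2)
= 100 / (18.7 - 3.0)
= 100 / 15.7
= 6.37 min^-1

6.37 min^-1


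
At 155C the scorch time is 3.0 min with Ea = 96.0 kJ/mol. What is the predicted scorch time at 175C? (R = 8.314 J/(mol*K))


Convert temperatures: T1 = 155 + 273.15 = 428.15 K, T2 = 175 + 273.15 = 448.15 K
ts2_new = 3.0 * exp(96000 / 8.314 * (1/448.15 - 1/428.15))
1/T2 - 1/T1 = -1.0423e-04
ts2_new = 0.9 min

0.9 min


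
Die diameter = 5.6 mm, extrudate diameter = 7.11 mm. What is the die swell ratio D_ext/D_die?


Die swell ratio = D_extrudate / D_die
= 7.11 / 5.6
= 1.27

Die swell = 1.27


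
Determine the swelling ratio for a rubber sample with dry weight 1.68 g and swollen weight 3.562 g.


Q = W_swollen / W_dry
Q = 3.562 / 1.68
Q = 2.12

Q = 2.12


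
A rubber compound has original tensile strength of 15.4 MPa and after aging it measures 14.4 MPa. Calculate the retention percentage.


Retention = aged / original * 100
= 14.4 / 15.4 * 100
= 93.5%

93.5%


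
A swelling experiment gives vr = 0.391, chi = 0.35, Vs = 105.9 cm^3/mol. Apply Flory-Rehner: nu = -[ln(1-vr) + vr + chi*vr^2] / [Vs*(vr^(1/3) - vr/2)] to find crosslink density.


ln(1 - vr) = ln(1 - 0.391) = -0.4959
Numerator = -((-0.4959) + 0.391 + 0.35 * 0.391^2) = 0.0514
Denominator = 105.9 * (0.391^(1/3) - 0.391/2) = 56.7347
nu = 0.0514 / 56.7347 = 9.0648e-04 mol/cm^3

9.0648e-04 mol/cm^3


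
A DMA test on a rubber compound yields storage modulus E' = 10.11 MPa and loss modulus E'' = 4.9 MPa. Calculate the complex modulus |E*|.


|E*| = sqrt(E'^2 + E''^2)
= sqrt(10.11^2 + 4.9^2)
= sqrt(102.2121 + 24.0100)
= 11.235 MPa

11.235 MPa


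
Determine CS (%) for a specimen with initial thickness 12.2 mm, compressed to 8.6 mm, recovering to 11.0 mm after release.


CS = (t0 - recovered) / (t0 - ts) * 100
= (12.2 - 11.0) / (12.2 - 8.6) * 100
= 1.2 / 3.6 * 100
= 33.3%

33.3%


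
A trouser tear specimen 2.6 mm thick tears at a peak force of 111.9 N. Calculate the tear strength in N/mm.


Tear strength = force / thickness
= 111.9 / 2.6
= 43.04 N/mm

43.04 N/mm


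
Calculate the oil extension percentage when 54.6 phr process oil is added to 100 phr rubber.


Oil % = oil / (100 + oil) * 100
= 54.6 / (100 + 54.6) * 100
= 54.6 / 154.6 * 100
= 35.32%

35.32%


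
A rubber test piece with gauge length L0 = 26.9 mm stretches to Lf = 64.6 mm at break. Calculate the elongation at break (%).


Elongation = (Lf - L0) / L0 * 100
= (64.6 - 26.9) / 26.9 * 100
= 37.7 / 26.9 * 100
= 140.1%

140.1%


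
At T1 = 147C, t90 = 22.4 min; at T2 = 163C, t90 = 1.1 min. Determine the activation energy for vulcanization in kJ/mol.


T1 = 420.15 K, T2 = 436.15 K
1/T1 - 1/T2 = 8.7313e-05
ln(t1/t2) = ln(22.4/1.1) = 3.0138
Ea = 8.314 * 3.0138 / 8.7313e-05 = 286970.7402 J/mol
Ea = 286.97 kJ/mol

286.97 kJ/mol


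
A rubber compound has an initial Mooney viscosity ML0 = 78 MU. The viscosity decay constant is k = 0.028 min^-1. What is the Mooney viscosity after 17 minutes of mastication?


ML = ML0 * exp(-k * t)
ML = 78 * exp(-0.028 * 17)
ML = 78 * 0.6213
ML = 48.46 MU

48.46 MU


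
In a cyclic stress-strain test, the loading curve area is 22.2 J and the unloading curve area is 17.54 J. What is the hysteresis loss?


Hysteresis loss = loading - unloading
= 22.2 - 17.54
= 4.66 J

4.66 J


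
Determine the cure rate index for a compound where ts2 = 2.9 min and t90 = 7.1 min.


CRI = 100 / (t90 - ts2)
= 100 / (7.1 - 2.9)
= 100 / 4.2
= 23.81 min^-1

23.81 min^-1


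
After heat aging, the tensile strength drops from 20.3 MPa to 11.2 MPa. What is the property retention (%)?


Retention = aged / original * 100
= 11.2 / 20.3 * 100
= 55.2%

55.2%


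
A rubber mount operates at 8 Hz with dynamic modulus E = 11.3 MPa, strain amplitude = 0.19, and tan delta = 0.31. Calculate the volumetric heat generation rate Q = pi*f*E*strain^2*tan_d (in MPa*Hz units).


Q = pi * f * E * strain^2 * tan_d
= pi * 8 * 11.3 * 0.19^2 * 0.31
= pi * 8 * 11.3 * 0.0361 * 0.31
= 3.1782

Q = 3.1782


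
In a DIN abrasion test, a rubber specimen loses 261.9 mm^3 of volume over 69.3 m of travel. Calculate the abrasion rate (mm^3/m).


Rate = volume_loss / distance
= 261.9 / 69.3
= 3.779 mm^3/m

3.779 mm^3/m


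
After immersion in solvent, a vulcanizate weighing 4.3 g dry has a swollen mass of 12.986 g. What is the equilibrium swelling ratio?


Q = W_swollen / W_dry
Q = 12.986 / 4.3
Q = 3.02

Q = 3.02


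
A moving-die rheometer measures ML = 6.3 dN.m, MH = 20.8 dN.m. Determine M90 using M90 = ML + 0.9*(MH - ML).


M90 = ML + 0.9 * (MH - ML)
M90 = 6.3 + 0.9 * (20.8 - 6.3)
M90 = 6.3 + 0.9 * 14.5
M90 = 19.35 dN.m

19.35 dN.m


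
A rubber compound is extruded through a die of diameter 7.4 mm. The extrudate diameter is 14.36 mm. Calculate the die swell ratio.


Die swell ratio = D_extrudate / D_die
= 14.36 / 7.4
= 1.941

Die swell = 1.941


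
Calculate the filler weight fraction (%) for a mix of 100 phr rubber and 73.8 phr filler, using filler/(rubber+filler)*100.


Filler % = filler / (rubber + filler) * 100
= 73.8 / (100 + 73.8) * 100
= 73.8 / 173.8 * 100
= 42.46%

42.46%


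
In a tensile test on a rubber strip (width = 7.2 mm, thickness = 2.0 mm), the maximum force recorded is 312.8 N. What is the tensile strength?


Area = width * thickness = 7.2 * 2.0 = 14.4 mm^2
TS = force / area = 312.8 / 14.4 = 21.72 MPa

21.72 MPa


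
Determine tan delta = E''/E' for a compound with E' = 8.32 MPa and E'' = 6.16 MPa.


tan delta = E'' / E'
= 6.16 / 8.32
= 0.7404

tan delta = 0.7404


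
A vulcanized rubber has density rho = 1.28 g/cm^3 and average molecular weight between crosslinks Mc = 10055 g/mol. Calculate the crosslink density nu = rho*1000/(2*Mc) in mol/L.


nu = rho * 1000 / (2 * Mc)
nu = 1.28 * 1000 / (2 * 10055)
nu = 1280.0 / 20110
nu = 0.0636 mol/L

0.0636 mol/L


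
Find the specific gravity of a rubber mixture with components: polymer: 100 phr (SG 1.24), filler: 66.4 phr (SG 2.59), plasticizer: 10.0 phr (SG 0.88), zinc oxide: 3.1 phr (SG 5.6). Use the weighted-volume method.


Sum of weights = 179.5
Volume contributions:
  polymer: 100/1.24 = 80.6452
  filler: 66.4/2.59 = 25.6371
  plasticizer: 10.0/0.88 = 11.3636
  zinc oxide: 3.1/5.6 = 0.5536
Sum of volumes = 118.1994
SG = 179.5 / 118.1994 = 1.519

SG = 1.519


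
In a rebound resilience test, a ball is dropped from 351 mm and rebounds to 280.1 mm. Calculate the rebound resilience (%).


Resilience = h_rebound / h_drop * 100
= 280.1 / 351 * 100
= 79.8%

79.8%


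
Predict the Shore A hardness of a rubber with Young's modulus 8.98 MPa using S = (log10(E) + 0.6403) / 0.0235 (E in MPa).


log10(E) = 0.0235*S - 0.6403  =>  S = (log10(E) + 0.6403) / 0.0235
log10(8.98) = 0.953276
S = (0.953276 + 0.6403) / 0.0235 = 1.593576 / 0.0235
S = 67.8

Shore A = 67.8


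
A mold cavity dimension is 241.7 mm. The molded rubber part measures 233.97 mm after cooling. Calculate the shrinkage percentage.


Shrinkage = (mold - part) / mold * 100
= (241.7 - 233.97) / 241.7 * 100
= 7.73 / 241.7 * 100
= 3.2%

3.2%


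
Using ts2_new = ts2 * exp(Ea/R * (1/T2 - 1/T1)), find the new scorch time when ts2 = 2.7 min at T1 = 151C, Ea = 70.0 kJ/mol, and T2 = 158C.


Convert temperatures: T1 = 151 + 273.15 = 424.15 K, T2 = 158 + 273.15 = 431.15 K
ts2_new = 2.7 * exp(70000 / 8.314 * (1/431.15 - 1/424.15))
1/T2 - 1/T1 = -3.8278e-05
ts2_new = 1.96 min

1.96 min


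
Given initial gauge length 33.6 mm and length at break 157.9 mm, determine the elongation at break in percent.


Elongation = (Lf - L0) / L0 * 100
= (157.9 - 33.6) / 33.6 * 100
= 124.3 / 33.6 * 100
= 369.9%

369.9%


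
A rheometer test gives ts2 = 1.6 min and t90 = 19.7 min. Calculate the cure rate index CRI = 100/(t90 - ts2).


CRI = 100 / (t90 - ts2)
= 100 / (19.7 - 1.6)
= 100 / 18.1
= 5.52 min^-1

5.52 min^-1


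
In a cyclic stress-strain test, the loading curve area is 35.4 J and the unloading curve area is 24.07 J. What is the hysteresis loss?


Hysteresis loss = loading - unloading
= 35.4 - 24.07
= 11.33 J

11.33 J


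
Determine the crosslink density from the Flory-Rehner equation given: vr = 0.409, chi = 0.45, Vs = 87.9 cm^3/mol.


ln(1 - vr) = ln(1 - 0.409) = -0.5259
Numerator = -((-0.5259) + 0.409 + 0.45 * 0.409^2) = 0.0417
Denominator = 87.9 * (0.409^(1/3) - 0.409/2) = 47.2719
nu = 0.0417 / 47.2719 = 8.8134e-04 mol/cm^3

8.8134e-04 mol/cm^3


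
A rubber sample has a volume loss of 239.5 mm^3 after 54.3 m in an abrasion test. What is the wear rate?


Rate = volume_loss / distance
= 239.5 / 54.3
= 4.411 mm^3/m

4.411 mm^3/m


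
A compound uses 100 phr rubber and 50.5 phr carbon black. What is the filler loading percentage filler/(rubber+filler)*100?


Filler % = filler / (rubber + filler) * 100
= 50.5 / (100 + 50.5) * 100
= 50.5 / 150.5 * 100
= 33.55%

33.55%


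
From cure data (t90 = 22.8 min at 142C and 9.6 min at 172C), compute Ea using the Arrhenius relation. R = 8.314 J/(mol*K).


T1 = 415.15 K, T2 = 445.15 K
1/T1 - 1/T2 = 1.6233e-04
ln(t1/t2) = ln(22.8/9.6) = 0.8650
Ea = 8.314 * 0.8650 / 1.6233e-04 = 44301.1506 J/mol
Ea = 44.3 kJ/mol

44.3 kJ/mol


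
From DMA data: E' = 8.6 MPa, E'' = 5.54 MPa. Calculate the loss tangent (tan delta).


tan delta = E'' / E'
= 5.54 / 8.6
= 0.6442

tan delta = 0.6442


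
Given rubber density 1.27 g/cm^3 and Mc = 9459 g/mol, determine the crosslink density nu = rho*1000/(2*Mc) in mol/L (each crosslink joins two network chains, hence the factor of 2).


nu = rho * 1000 / (2 * Mc)
nu = 1.27 * 1000 / (2 * 9459)
nu = 1270.0 / 18918
nu = 0.0671 mol/L

0.0671 mol/L


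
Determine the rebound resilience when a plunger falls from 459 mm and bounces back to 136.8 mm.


Resilience = h_rebound / h_drop * 100
= 136.8 / 459 * 100
= 29.8%

29.8%


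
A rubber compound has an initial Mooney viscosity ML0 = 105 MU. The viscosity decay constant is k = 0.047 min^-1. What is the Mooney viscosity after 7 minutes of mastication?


ML = ML0 * exp(-k * t)
ML = 105 * exp(-0.047 * 7)
ML = 105 * 0.7196
ML = 75.56 MU

75.56 MU


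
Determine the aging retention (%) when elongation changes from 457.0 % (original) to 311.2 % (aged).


Retention = aged / original * 100
= 311.2 / 457.0 * 100
= 68.1%

68.1%


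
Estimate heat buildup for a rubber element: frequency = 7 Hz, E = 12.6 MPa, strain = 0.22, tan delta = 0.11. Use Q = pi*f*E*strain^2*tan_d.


Q = pi * f * E * strain^2 * tan_d
= pi * 7 * 12.6 * 0.22^2 * 0.11
= pi * 7 * 12.6 * 0.0484 * 0.11
= 1.4752

Q = 1.4752


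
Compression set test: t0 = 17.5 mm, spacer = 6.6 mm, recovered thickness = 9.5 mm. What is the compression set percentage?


CS = (t0 - recovered) / (t0 - ts) * 100
= (17.5 - 9.5) / (17.5 - 6.6) * 100
= 8.0 / 10.9 * 100
= 73.4%

73.4%


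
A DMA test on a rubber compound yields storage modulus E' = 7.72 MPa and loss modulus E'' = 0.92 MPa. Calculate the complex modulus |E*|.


|E*| = sqrt(E'^2 + E''^2)
= sqrt(7.72^2 + 0.92^2)
= sqrt(59.5984 + 0.8464)
= 7.775 MPa

7.775 MPa


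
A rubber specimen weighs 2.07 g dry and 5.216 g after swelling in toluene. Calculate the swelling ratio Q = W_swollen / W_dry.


Q = W_swollen / W_dry
Q = 5.216 / 2.07
Q = 2.52

Q = 2.52


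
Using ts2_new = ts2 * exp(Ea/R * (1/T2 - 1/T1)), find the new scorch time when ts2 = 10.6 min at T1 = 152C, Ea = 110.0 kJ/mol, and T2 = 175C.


Convert temperatures: T1 = 152 + 273.15 = 425.15 K, T2 = 175 + 273.15 = 448.15 K
ts2_new = 10.6 * exp(110000 / 8.314 * (1/448.15 - 1/425.15))
1/T2 - 1/T1 = -1.2072e-04
ts2_new = 2.15 min

2.15 min


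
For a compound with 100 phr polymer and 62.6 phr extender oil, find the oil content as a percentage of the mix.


Oil % = oil / (100 + oil) * 100
= 62.6 / (100 + 62.6) * 100
= 62.6 / 162.6 * 100
= 38.5%

38.5%


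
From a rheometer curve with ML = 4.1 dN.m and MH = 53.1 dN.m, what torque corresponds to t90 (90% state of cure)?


M90 = ML + 0.9 * (MH - ML)
M90 = 4.1 + 0.9 * (53.1 - 4.1)
M90 = 4.1 + 0.9 * 49.0
M90 = 48.2 dN.m

48.2 dN.m


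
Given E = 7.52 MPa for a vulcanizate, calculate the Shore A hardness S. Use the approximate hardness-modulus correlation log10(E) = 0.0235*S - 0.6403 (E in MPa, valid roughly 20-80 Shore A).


log10(E) = 0.0235*S - 0.6403  =>  S = (log10(E) + 0.6403) / 0.0235
log10(7.52) = 0.876218
S = (0.876218 + 0.6403) / 0.0235 = 1.516518 / 0.0235
S = 64.5

Shore A = 64.5


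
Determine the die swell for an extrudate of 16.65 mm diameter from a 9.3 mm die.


Die swell ratio = D_extrudate / D_die
= 16.65 / 9.3
= 1.79

Die swell = 1.79


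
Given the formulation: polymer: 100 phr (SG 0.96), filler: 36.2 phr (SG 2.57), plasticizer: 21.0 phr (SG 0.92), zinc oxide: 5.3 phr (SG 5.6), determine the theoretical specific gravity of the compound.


Sum of weights = 162.5
Volume contributions:
  polymer: 100/0.96 = 104.1667
  filler: 36.2/2.57 = 14.0856
  plasticizer: 21.0/0.92 = 22.8261
  zinc oxide: 5.3/5.6 = 0.9464
Sum of volumes = 142.0248
SG = 162.5 / 142.0248 = 1.144

SG = 1.144


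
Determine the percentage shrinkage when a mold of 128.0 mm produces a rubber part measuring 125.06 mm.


Shrinkage = (mold - part) / mold * 100
= (128.0 - 125.06) / 128.0 * 100
= 2.94 / 128.0 * 100
= 2.3%

2.3%


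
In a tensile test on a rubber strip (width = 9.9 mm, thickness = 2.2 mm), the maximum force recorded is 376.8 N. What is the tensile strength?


Area = width * thickness = 9.9 * 2.2 = 21.78 mm^2
TS = force / area = 376.8 / 21.78 = 17.3 MPa

17.3 MPa


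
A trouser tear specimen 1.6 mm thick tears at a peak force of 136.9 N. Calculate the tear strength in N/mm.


Tear strength = force / thickness
= 136.9 / 1.6
= 85.56 N/mm

85.56 N/mm


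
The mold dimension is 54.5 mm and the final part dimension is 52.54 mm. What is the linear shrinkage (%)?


Shrinkage = (mold - part) / mold * 100
= (54.5 - 52.54) / 54.5 * 100
= 1.96 / 54.5 * 100
= 3.6%

3.6%


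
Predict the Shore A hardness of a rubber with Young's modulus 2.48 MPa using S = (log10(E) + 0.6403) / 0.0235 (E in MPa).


log10(E) = 0.0235*S - 0.6403  =>  S = (log10(E) + 0.6403) / 0.0235
log10(2.48) = 0.394452
S = (0.394452 + 0.6403) / 0.0235 = 1.034752 / 0.0235
S = 44.0

Shore A = 44.0


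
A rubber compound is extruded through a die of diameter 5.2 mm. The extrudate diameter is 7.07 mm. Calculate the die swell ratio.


Die swell ratio = D_extrudate / D_die
= 7.07 / 5.2
= 1.36

Die swell = 1.36


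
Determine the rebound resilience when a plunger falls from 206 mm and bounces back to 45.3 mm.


Resilience = h_rebound / h_drop * 100
= 45.3 / 206 * 100
= 22.0%

22.0%


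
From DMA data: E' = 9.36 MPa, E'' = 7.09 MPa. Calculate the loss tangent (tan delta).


tan delta = E'' / E'
= 7.09 / 9.36
= 0.7575

tan delta = 0.7575


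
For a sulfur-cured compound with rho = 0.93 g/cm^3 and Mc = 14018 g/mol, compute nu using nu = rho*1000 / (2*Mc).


nu = rho * 1000 / (2 * Mc)
nu = 0.93 * 1000 / (2 * 14018)
nu = 930.0 / 28036
nu = 0.0332 mol/L

0.0332 mol/L


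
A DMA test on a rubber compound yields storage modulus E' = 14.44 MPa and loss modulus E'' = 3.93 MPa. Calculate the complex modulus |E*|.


|E*| = sqrt(E'^2 + E''^2)
= sqrt(14.44^2 + 3.93^2)
= sqrt(208.5136 + 15.4449)
= 14.965 MPa

14.965 MPa


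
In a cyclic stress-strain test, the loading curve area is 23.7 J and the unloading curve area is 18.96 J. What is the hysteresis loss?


Hysteresis loss = loading - unloading
= 23.7 - 18.96
= 4.74 J

4.74 J


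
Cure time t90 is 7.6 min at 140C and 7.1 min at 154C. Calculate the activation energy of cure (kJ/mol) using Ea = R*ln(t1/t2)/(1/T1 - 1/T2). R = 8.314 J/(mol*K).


T1 = 413.15 K, T2 = 427.15 K
1/T1 - 1/T2 = 7.9330e-05
ln(t1/t2) = ln(7.6/7.1) = 0.0681
Ea = 8.314 * 0.0681 / 7.9330e-05 = 7132.1486 J/mol
Ea = 7.13 kJ/mol

7.13 kJ/mol


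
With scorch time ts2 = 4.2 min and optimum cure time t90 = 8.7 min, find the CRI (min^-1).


CRI = 100 / (t90 - ts2)
= 100 / (8.7 - 4.2)
= 100 / 4.5
= 22.22 min^-1

22.22 min^-1


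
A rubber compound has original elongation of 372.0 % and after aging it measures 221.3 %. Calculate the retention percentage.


Retention = aged / original * 100
= 221.3 / 372.0 * 100
= 59.5%

59.5%


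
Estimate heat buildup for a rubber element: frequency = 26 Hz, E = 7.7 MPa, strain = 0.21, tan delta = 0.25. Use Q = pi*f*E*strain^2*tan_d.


Q = pi * f * E * strain^2 * tan_d
= pi * 26 * 7.7 * 0.21^2 * 0.25
= pi * 26 * 7.7 * 0.0441 * 0.25
= 6.9341

Q = 6.9341


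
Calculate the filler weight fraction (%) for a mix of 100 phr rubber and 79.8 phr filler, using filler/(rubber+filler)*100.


Filler % = filler / (rubber + filler) * 100
= 79.8 / (100 + 79.8) * 100
= 79.8 / 179.8 * 100
= 44.38%

44.38%


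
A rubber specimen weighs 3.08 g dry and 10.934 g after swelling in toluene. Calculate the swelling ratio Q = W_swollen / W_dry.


Q = W_swollen / W_dry
Q = 10.934 / 3.08
Q = 3.55

Q = 3.55


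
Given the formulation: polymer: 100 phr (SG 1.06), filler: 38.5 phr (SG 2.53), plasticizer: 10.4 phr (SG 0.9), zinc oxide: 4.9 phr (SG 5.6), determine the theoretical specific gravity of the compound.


Sum of weights = 153.8
Volume contributions:
  polymer: 100/1.06 = 94.3396
  filler: 38.5/2.53 = 15.2174
  plasticizer: 10.4/0.9 = 11.5556
  zinc oxide: 4.9/5.6 = 0.8750
Sum of volumes = 121.9876
SG = 153.8 / 121.9876 = 1.261

SG = 1.261


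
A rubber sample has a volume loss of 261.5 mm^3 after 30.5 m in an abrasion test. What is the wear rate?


Rate = volume_loss / distance
= 261.5 / 30.5
= 8.574 mm^3/m

8.574 mm^3/m


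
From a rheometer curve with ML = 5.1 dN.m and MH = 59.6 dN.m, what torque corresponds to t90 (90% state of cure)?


M90 = ML + 0.9 * (MH - ML)
M90 = 5.1 + 0.9 * (59.6 - 5.1)
M90 = 5.1 + 0.9 * 54.5
M90 = 54.15 dN.m

54.15 dN.m


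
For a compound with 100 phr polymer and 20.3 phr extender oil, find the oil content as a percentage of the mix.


Oil % = oil / (100 + oil) * 100
= 20.3 / (100 + 20.3) * 100
= 20.3 / 120.3 * 100
= 16.87%

16.87%


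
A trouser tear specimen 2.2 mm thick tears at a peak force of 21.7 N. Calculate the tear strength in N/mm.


Tear strength = force / thickness
= 21.7 / 2.2
= 9.86 N/mm

9.86 N/mm


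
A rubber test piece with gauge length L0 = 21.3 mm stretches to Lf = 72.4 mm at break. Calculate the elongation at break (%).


Elongation = (Lf - L0) / L0 * 100
= (72.4 - 21.3) / 21.3 * 100
= 51.1 / 21.3 * 100
= 239.9%

239.9%


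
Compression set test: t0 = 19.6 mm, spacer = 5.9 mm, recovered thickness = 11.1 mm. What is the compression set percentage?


CS = (t0 - recovered) / (t0 - ts) * 100
= (19.6 - 11.1) / (19.6 - 5.9) * 100
= 8.5 / 13.7 * 100
= 62.0%

62.0%


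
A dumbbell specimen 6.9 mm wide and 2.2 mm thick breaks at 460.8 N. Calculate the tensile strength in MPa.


Area = width * thickness = 6.9 * 2.2 = 15.18 mm^2
TS = force / area = 460.8 / 15.18 = 30.36 MPa

30.36 MPa


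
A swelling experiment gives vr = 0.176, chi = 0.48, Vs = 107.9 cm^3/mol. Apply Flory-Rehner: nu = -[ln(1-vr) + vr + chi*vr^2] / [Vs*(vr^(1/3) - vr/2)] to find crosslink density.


ln(1 - vr) = ln(1 - 0.176) = -0.1936
Numerator = -((-0.1936) + 0.176 + 0.48 * 0.176^2) = 0.0027
Denominator = 107.9 * (0.176^(1/3) - 0.176/2) = 50.9728
nu = 0.0027 / 50.9728 = 5.3289e-05 mol/cm^3

5.3289e-05 mol/cm^3


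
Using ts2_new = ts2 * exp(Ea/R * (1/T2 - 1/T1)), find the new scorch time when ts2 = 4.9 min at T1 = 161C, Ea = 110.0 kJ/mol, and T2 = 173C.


Convert temperatures: T1 = 161 + 273.15 = 434.15 K, T2 = 173 + 273.15 = 446.15 K
ts2_new = 4.9 * exp(110000 / 8.314 * (1/446.15 - 1/434.15))
1/T2 - 1/T1 = -6.1953e-05
ts2_new = 2.16 min

2.16 min


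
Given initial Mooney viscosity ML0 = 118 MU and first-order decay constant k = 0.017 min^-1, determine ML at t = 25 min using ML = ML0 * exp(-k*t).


ML = ML0 * exp(-k * t)
ML = 118 * exp(-0.017 * 25)
ML = 118 * 0.6538
ML = 77.14 MU

77.14 MU


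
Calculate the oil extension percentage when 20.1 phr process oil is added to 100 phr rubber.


Oil % = oil / (100 + oil) * 100
= 20.1 / (100 + 20.1) * 100
= 20.1 / 120.1 * 100
= 16.74%

16.74%


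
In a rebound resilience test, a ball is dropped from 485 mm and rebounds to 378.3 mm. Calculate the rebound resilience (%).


Resilience = h_rebound / h_drop * 100
= 378.3 / 485 * 100
= 78.0%

78.0%


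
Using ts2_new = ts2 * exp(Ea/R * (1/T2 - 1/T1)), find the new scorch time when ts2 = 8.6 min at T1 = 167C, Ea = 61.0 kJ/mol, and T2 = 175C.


Convert temperatures: T1 = 167 + 273.15 = 440.15 K, T2 = 175 + 273.15 = 448.15 K
ts2_new = 8.6 * exp(61000 / 8.314 * (1/448.15 - 1/440.15))
1/T2 - 1/T1 = -4.0557e-05
ts2_new = 6.39 min

6.39 min


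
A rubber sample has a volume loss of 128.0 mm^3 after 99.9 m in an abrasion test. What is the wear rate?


Rate = volume_loss / distance
= 128.0 / 99.9
= 1.281 mm^3/m

1.281 mm^3/m


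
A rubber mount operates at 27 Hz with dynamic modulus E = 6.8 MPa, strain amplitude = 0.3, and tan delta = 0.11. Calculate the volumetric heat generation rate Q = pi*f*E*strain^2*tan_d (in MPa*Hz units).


Q = pi * f * E * strain^2 * tan_d
= pi * 27 * 6.8 * 0.3^2 * 0.11
= pi * 27 * 6.8 * 0.0900 * 0.11
= 5.7103

Q = 5.7103


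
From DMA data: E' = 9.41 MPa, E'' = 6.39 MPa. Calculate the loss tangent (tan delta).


tan delta = E'' / E'
= 6.39 / 9.41
= 0.6791

tan delta = 0.6791


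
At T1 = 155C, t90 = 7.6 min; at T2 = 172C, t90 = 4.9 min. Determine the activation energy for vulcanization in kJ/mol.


T1 = 428.15 K, T2 = 445.15 K
1/T1 - 1/T2 = 8.9196e-05
ln(t1/t2) = ln(7.6/4.9) = 0.4389
Ea = 8.314 * 0.4389 / 8.9196e-05 = 40911.1710 J/mol
Ea = 40.91 kJ/mol

40.91 kJ/mol


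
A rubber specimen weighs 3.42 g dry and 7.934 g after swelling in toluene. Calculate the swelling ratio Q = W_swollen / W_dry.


Q = W_swollen / W_dry
Q = 7.934 / 3.42
Q = 2.32

Q = 2.32


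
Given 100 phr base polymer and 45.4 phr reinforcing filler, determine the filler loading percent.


Filler % = filler / (rubber + filler) * 100
= 45.4 / (100 + 45.4) * 100
= 45.4 / 145.4 * 100
= 31.22%

31.22%


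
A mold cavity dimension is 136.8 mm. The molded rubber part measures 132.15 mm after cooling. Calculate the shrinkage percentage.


Shrinkage = (mold - part) / mold * 100
= (136.8 - 132.15) / 136.8 * 100
= 4.65 / 136.8 * 100
= 3.4%

3.4%


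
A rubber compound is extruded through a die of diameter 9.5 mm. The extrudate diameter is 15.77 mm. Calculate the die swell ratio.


Die swell ratio = D_extrudate / D_die
= 15.77 / 9.5
= 1.66

Die swell = 1.66


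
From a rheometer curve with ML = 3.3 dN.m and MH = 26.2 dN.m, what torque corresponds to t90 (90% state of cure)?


M90 = ML + 0.9 * (MH - ML)
M90 = 3.3 + 0.9 * (26.2 - 3.3)
M90 = 3.3 + 0.9 * 22.9
M90 = 23.91 dN.m

23.91 dN.m


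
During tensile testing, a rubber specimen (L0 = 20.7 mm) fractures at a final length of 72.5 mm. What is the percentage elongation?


Elongation = (Lf - L0) / L0 * 100
= (72.5 - 20.7) / 20.7 * 100
= 51.8 / 20.7 * 100
= 250.2%

250.2%


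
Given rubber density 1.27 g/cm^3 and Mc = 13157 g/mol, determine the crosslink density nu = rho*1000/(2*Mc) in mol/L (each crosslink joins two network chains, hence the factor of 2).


nu = rho * 1000 / (2 * Mc)
nu = 1.27 * 1000 / (2 * 13157)
nu = 1270.0 / 26314
nu = 0.0483 mol/L

0.0483 mol/L


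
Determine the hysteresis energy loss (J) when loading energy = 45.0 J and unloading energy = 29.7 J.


Hysteresis loss = loading - unloading
= 45.0 - 29.7
= 15.3 J

15.3 J


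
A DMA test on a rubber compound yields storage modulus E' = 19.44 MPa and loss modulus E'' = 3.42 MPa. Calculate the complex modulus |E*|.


|E*| = sqrt(E'^2 + E''^2)
= sqrt(19.44^2 + 3.42^2)
= sqrt(377.9136 + 11.6964)
= 19.739 MPa

19.739 MPa


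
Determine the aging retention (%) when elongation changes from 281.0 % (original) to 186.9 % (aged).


Retention = aged / original * 100
= 186.9 / 281.0 * 100
= 66.5%

66.5%


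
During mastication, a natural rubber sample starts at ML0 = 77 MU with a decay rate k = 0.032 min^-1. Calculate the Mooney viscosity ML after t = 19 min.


ML = ML0 * exp(-k * t)
ML = 77 * exp(-0.032 * 19)
ML = 77 * 0.5444
ML = 41.92 MU

41.92 MU


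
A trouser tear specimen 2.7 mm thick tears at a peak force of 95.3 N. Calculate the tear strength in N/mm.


Tear strength = force / thickness
= 95.3 / 2.7
= 35.3 N/mm

35.3 N/mm


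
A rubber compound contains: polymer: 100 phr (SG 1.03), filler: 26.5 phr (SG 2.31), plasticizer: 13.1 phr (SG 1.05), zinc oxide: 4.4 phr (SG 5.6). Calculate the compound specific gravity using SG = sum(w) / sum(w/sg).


Sum of weights = 144.0
Volume contributions:
  polymer: 100/1.03 = 97.0874
  filler: 26.5/2.31 = 11.4719
  plasticizer: 13.1/1.05 = 12.4762
  zinc oxide: 4.4/5.6 = 0.7857
Sum of volumes = 121.8211
SG = 144.0 / 121.8211 = 1.182

SG = 1.182


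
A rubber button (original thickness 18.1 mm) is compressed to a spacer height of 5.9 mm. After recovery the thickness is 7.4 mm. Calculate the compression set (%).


CS = (t0 - recovered) / (t0 - ts) * 100
= (18.1 - 7.4) / (18.1 - 5.9) * 100
= 10.7 / 12.2 * 100
= 87.7%

87.7%


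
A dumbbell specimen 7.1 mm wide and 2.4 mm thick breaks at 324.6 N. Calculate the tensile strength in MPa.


Area = width * thickness = 7.1 * 2.4 = 17.04 mm^2
TS = force / area = 324.6 / 17.04 = 19.05 MPa

19.05 MPa


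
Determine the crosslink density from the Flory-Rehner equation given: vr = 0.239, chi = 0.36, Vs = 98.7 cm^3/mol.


ln(1 - vr) = ln(1 - 0.239) = -0.2731
Numerator = -((-0.2731) + 0.239 + 0.36 * 0.239^2) = 0.0136
Denominator = 98.7 * (0.239^(1/3) - 0.239/2) = 49.4568
nu = 0.0136 / 49.4568 = 2.7415e-04 mol/cm^3

2.7415e-04 mol/cm^3


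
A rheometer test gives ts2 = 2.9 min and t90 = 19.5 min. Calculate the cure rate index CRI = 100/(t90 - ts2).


CRI = 100 / (t90 - ts2)
= 100 / (19.5 - 2.9)
= 100 / 16.6
= 6.02 min^-1

6.02 min^-1


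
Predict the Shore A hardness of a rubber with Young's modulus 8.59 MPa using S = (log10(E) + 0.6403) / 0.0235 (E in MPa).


log10(E) = 0.0235*S - 0.6403  =>  S = (log10(E) + 0.6403) / 0.0235
log10(8.59) = 0.933993
S = (0.933993 + 0.6403) / 0.0235 = 1.574293 / 0.0235
S = 67.0

Shore A = 67.0


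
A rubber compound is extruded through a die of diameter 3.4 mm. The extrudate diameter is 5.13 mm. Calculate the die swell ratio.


Die swell ratio = D_extrudate / D_die
= 5.13 / 3.4
= 1.509

Die swell = 1.509


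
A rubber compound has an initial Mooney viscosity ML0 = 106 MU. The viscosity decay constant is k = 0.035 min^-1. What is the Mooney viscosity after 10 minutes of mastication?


ML = ML0 * exp(-k * t)
ML = 106 * exp(-0.035 * 10)
ML = 106 * 0.7047
ML = 74.7 MU

74.7 MU


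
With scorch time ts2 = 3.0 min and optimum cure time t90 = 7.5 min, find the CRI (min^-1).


CRI = 100 / (t90 - ts2)
= 100 / (7.5 - 3.0)
= 100 / 4.5
= 22.22 min^-1

22.22 min^-1


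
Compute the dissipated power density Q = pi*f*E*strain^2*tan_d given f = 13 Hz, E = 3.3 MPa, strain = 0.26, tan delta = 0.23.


Q = pi * f * E * strain^2 * tan_d
= pi * 13 * 3.3 * 0.26^2 * 0.23
= pi * 13 * 3.3 * 0.0676 * 0.23
= 2.0955

Q = 2.0955


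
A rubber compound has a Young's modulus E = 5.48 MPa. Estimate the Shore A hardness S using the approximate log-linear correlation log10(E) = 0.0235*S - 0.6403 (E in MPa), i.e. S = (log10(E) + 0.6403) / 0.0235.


log10(E) = 0.0235*S - 0.6403  =>  S = (log10(E) + 0.6403) / 0.0235
log10(5.48) = 0.738781
S = (0.738781 + 0.6403) / 0.0235 = 1.379081 / 0.0235
S = 58.7

Shore A = 58.7


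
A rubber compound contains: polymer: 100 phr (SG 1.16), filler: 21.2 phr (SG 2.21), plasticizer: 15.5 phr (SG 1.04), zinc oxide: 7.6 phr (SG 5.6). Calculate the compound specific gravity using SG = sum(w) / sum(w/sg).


Sum of weights = 144.3
Volume contributions:
  polymer: 100/1.16 = 86.2069
  filler: 21.2/2.21 = 9.5928
  plasticizer: 15.5/1.04 = 14.9038
  zinc oxide: 7.6/5.6 = 1.3571
Sum of volumes = 112.0606
SG = 144.3 / 112.0606 = 1.288

SG = 1.288


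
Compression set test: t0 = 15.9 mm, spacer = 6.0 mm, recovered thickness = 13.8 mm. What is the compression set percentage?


CS = (t0 - recovered) / (t0 - ts) * 100
= (15.9 - 13.8) / (15.9 - 6.0) * 100
= 2.1 / 9.9 * 100
= 21.2%

21.2%


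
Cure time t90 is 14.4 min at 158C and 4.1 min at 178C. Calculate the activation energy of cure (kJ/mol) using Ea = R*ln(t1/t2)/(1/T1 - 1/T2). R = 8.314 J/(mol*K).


T1 = 431.15 K, T2 = 451.15 K
1/T1 - 1/T2 = 1.0282e-04
ln(t1/t2) = ln(14.4/4.1) = 1.2562
Ea = 8.314 * 1.2562 / 1.0282e-04 = 101578.6462 J/mol
Ea = 101.58 kJ/mol

101.58 kJ/mol


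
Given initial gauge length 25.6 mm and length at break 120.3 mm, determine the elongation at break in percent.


Elongation = (Lf - L0) / L0 * 100
= (120.3 - 25.6) / 25.6 * 100
= 94.7 / 25.6 * 100
= 369.9%

369.9%


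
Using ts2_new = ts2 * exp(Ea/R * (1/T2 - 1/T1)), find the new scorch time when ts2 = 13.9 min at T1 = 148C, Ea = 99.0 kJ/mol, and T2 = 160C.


Convert temperatures: T1 = 148 + 273.15 = 421.15 K, T2 = 160 + 273.15 = 433.15 K
ts2_new = 13.9 * exp(99000 / 8.314 * (1/433.15 - 1/421.15))
1/T2 - 1/T1 = -6.5782e-05
ts2_new = 6.35 min

6.35 min


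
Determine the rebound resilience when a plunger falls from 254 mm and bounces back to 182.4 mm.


Resilience = h_rebound / h_drop * 100
= 182.4 / 254 * 100
= 71.8%

71.8%


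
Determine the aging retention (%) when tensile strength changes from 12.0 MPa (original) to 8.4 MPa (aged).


Retention = aged / original * 100
= 8.4 / 12.0 * 100
= 70.0%

70.0%


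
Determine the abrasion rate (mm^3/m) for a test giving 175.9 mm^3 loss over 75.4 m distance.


Rate = volume_loss / distance
= 175.9 / 75.4
= 2.333 mm^3/m

2.333 mm^3/m


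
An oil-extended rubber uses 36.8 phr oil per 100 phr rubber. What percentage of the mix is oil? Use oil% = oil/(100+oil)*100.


Oil % = oil / (100 + oil) * 100
= 36.8 / (100 + 36.8) * 100
= 36.8 / 136.8 * 100
= 26.9%

26.9%


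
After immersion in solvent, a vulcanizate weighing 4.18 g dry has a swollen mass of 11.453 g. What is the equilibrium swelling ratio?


Q = W_swollen / W_dry
Q = 11.453 / 4.18
Q = 2.74

Q = 2.74


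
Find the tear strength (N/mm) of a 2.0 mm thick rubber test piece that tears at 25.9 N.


Tear strength = force / thickness
= 25.9 / 2.0
= 12.95 N/mm

12.95 N/mm


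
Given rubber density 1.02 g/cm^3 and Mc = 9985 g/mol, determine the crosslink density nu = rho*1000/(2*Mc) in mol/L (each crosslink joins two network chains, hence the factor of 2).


nu = rho * 1000 / (2 * Mc)
nu = 1.02 * 1000 / (2 * 9985)
nu = 1020.0 / 19970
nu = 0.0511 mol/L

0.0511 mol/L


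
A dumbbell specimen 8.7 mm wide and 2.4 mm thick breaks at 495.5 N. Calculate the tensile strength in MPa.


Area = width * thickness = 8.7 * 2.4 = 20.88 mm^2
TS = force / area = 495.5 / 20.88 = 23.73 MPa

23.73 MPa


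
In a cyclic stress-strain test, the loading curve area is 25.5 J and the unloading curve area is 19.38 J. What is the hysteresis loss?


Hysteresis loss = loading - unloading
= 25.5 - 19.38
= 6.12 J

6.12 J


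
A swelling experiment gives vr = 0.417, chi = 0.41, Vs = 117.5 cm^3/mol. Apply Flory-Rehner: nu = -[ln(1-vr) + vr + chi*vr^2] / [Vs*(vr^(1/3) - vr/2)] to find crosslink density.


ln(1 - vr) = ln(1 - 0.417) = -0.5396
Numerator = -((-0.5396) + 0.417 + 0.41 * 0.417^2) = 0.0513
Denominator = 117.5 * (0.417^(1/3) - 0.417/2) = 63.2855
nu = 0.0513 / 63.2855 = 8.1020e-04 mol/cm^3

8.1020e-04 mol/cm^3


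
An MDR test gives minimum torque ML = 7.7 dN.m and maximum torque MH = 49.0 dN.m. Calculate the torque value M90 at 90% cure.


M90 = ML + 0.9 * (MH - ML)
M90 = 7.7 + 0.9 * (49.0 - 7.7)
M90 = 7.7 + 0.9 * 41.3
M90 = 44.87 dN.m

44.87 dN.m


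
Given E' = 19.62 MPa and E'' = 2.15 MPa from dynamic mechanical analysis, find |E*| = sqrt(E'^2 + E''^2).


|E*| = sqrt(E'^2 + E''^2)
= sqrt(19.62^2 + 2.15^2)
= sqrt(384.9444 + 4.6225)
= 19.737 MPa

19.737 MPa


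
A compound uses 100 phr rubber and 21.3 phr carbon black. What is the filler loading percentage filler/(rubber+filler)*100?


Filler % = filler / (rubber + filler) * 100
= 21.3 / (100 + 21.3) * 100
= 21.3 / 121.3 * 100
= 17.56%

17.56%


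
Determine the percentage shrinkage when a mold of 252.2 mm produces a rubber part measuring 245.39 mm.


Shrinkage = (mold - part) / mold * 100
= (252.2 - 245.39) / 252.2 * 100
= 6.81 / 252.2 * 100
= 2.7%

2.7%
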